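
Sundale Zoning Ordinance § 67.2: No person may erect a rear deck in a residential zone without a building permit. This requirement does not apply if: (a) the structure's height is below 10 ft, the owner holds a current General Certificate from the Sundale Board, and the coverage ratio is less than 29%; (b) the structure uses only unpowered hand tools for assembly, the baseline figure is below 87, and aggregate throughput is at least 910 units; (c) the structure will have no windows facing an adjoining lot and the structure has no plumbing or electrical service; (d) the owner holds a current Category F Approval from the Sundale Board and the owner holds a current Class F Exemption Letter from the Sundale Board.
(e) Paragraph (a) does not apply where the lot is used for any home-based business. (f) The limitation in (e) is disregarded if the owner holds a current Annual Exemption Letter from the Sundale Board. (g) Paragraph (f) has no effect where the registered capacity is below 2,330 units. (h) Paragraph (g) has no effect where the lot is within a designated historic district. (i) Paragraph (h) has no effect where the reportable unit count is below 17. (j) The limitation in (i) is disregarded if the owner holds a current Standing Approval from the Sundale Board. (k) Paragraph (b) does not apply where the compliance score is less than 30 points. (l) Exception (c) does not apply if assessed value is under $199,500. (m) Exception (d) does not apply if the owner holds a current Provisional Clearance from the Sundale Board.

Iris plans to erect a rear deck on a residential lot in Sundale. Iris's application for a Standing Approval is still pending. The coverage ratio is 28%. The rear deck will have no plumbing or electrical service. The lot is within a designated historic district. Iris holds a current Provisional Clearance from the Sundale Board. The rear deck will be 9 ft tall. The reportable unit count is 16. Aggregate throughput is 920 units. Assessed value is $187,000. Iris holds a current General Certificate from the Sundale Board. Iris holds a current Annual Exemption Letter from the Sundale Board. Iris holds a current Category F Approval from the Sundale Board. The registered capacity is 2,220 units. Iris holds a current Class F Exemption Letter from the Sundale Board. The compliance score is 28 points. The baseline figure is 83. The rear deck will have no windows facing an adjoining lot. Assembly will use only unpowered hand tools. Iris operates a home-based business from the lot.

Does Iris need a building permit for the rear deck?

Yes — Iris must obtain a building permit.

Exception (a)'s conditions are all satisfied: the structure's height is 9 ft, below the 10 ft limit; a current General Certificate is held; the coverage ratio is 28%, less than the 29% limit. But: (e) is triggered — a home-based business operates on the lot. (f) operates (a current Annual Exemption Letter is held), but is set aside by (g): (g) operates against (f): the registered capacity is 2,220 units, below the 2,330 units limit. (h) would limit (g) — the lot is in a historic district — but (i) sets (h) aside: (i) is triggered — the reportable unit count is 16, below the 17 limit. (j), which would lift (i), is inapplicable — there is no Standing Approval in force. (a) is therefore removed.
All of (b)'s requirements are met (assembly uses only hand tools; the baseline figure is 83, below the 87 limit; aggregate throughput is 920 units, meeting the 910 units threshold). But: (k) operates — the compliance score is 28 points, less than the 30 points limit. Exception (b) does not apply.
Exception (c) is satisfied on its face — no windows face an adjoining lot; there is no plumbing or electrical service. But applying paragraph (l): (l) operates against (c): assessed value is $187,000, under the $199,500 limit. So (c) is unavailable.
All of (d)'s requirements are met (a current Category F Approval is held; a current Class F Exemption Letter is held). Turning to paragraph (m): (m) operates against (d): a current Provisional Clearance is held. Exception (d) does not apply.
Every exception is unavailable, so the rule governs.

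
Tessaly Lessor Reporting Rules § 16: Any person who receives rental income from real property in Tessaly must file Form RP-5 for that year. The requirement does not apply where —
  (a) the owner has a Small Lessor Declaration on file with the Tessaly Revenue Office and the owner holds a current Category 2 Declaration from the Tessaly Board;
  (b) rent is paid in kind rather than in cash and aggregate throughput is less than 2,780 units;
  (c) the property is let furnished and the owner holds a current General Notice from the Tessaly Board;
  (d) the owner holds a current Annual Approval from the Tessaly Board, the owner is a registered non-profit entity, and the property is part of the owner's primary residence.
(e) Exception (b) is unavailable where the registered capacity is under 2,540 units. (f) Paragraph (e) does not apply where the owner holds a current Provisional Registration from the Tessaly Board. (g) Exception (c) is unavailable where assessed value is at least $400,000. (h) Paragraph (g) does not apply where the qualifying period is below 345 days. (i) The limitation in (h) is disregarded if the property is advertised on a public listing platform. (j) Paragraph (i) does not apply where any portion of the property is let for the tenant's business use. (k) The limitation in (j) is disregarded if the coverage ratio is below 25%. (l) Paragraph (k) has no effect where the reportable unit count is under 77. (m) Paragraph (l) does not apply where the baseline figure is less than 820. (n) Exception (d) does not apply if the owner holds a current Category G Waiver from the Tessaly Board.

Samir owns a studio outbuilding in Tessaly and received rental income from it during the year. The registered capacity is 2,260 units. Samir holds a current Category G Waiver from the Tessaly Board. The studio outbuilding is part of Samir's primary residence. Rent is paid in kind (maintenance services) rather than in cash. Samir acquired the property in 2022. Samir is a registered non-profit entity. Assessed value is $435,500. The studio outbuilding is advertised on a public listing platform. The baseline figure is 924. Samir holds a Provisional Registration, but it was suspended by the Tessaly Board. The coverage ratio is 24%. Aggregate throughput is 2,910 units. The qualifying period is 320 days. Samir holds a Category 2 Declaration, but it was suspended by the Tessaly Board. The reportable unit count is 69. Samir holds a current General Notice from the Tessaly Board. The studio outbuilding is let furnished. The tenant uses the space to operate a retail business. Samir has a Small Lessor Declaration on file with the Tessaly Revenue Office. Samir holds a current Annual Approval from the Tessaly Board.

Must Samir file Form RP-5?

Exception (a) requires that the owner holds a current Category 2 Declaration from the Tessaly Board; but there is no Category 2 Declaration in force, so (a) is unavailable.
Exception (b) requires that aggregate throughput is less than 2,780 units; but aggregate throughput is 2,910 units, not less than 2,780 units, so (b) is unavailable.
Exception (c)'s conditions are all satisfied: the property is let furnished; a current General Notice is held. Under paragraphs (g)–(m): (g) would limit (c) — assessed value is $435,500, meeting the $400,000 threshold — but (h) sets (g) aside: (h) applies — the qualifying period is 320 days, below the 345 days limit. (i) is triggered (the property is publicly advertised), but is set aside by (j): (j) operates against (i): the space is let for business use. (k) would limit (j) — the coverage ratio is 24%, below the 25% limit — but (l) sets (k) aside: (l) is triggered — the reportable unit count is 69, under the 77 limit. (m) is inapplicable (the baseline figure is 924, not less than 820), so (l) stands. Exception (c) stands.
Exception (d) is satisfied on its face — a current Annual Approval is held; Samir is a registered non-profit; the studio outbuilding is part of the primary residence. But applying paragraph (n): (n) is triggered — a current Category G Waiver is held. (d) is therefore removed.

No — exception (c) applies; Samir is not required to file Form RP-5.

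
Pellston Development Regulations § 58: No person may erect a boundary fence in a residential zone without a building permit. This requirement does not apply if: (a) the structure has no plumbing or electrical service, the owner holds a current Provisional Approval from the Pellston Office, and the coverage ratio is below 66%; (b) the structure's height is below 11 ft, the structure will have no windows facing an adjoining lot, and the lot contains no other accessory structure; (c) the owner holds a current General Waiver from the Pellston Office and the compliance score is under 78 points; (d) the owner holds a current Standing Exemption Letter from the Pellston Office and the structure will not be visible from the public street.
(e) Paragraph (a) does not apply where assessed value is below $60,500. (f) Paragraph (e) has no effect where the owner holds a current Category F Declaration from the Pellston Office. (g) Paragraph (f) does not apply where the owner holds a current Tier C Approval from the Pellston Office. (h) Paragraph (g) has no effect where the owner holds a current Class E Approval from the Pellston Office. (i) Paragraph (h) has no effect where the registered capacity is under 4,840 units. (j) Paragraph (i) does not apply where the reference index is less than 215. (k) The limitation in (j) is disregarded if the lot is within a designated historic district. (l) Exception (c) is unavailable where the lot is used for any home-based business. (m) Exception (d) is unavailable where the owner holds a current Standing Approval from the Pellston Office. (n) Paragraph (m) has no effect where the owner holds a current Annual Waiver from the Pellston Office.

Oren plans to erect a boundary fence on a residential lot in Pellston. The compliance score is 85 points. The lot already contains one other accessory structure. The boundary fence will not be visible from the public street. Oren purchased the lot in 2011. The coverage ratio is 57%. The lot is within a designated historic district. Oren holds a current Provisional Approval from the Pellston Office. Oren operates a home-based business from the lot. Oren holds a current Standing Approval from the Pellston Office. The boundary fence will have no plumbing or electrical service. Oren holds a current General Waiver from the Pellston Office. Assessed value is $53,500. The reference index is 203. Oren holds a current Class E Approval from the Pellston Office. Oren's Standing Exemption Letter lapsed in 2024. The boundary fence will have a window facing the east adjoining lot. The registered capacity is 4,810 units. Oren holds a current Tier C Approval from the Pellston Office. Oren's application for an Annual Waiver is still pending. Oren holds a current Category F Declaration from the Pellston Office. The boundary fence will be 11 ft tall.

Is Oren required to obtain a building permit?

Yes — Oren must obtain a building permit.

Exception (a) is satisfied on its face — there is no plumbing or electrical service; a current Provisional Approval is held; the coverage ratio is 57%, below the 66% limit. But applying paragraphs (e)–(k): (e) operates against (a): assessed value is $53,500, below the $60,500 limit. (f) would limit (e) — a current Category F Declaration is held — but (g) sets (f) aside: (g) operates against (f): a current Tier C Approval is held. (h) is triggered (a current Class E Approval is held), but is set aside by (i): (i) applies — the registered capacity is 4,810 units, under the 4,840 units limit. (j) is triggered (the reference index is 203, less than the 215 limit), but yields to (k): (k) is engaged — the lot is in a historic district. (a) is therefore removed.
Exception (b) does not apply: the structure's height is 11 ft, not below 11 ft.
Exception (c) does not apply: the compliance score is 85 points, not under 78 points.
Exception (d) fails — no current Standing Exemption Letter is held.
Every exception is unavailable, so the rule governs.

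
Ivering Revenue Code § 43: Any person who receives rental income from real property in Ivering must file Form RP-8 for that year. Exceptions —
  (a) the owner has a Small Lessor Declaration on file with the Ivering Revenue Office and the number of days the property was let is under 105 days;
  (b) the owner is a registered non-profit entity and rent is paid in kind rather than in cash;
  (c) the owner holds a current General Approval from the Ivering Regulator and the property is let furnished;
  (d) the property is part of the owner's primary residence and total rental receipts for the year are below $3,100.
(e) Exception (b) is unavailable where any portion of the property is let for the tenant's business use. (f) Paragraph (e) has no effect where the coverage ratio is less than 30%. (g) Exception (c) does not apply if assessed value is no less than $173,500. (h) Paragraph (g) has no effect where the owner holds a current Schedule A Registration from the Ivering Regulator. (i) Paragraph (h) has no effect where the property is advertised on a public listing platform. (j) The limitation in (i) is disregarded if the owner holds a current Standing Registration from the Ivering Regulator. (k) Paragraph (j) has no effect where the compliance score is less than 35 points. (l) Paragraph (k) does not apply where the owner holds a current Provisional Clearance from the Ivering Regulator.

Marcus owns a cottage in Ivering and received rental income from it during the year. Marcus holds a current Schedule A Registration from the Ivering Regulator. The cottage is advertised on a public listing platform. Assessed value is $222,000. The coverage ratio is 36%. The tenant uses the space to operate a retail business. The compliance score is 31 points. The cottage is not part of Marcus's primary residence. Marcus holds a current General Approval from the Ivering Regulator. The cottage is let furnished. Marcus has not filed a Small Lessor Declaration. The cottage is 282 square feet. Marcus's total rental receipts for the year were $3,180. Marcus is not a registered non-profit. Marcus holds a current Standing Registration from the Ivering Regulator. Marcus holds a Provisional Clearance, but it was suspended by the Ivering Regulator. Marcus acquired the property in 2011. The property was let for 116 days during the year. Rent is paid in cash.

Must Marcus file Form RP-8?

Exception (a) fails — no Small Lessor Declaration is on file.
Exception (b) requires that the owner is a registered non-profit entity; but Marcus is not a registered non-profit, so (b) is unavailable.
Exception (c): a current General Approval is held; the property is let furnished — every condition holds. Turning to paragraphs (g)–(l): (g) operates against (c): assessed value is $222,000, meeting the $173,500 threshold. (h) would limit (g) — a current Schedule A Registration is held — but (i) sets (h) aside: (i) operates against (h): the property is publicly advertised. (j) operates (a current Standing Registration is held), but is overridden by (k): (k) operates against (j): the compliance score is 31 points, less than the 35 points limit. (l) does not operate here (there is no Provisional Clearance in force), so (k) stands. Exception (c) does not apply.
Exception (d) fails — the cottage is not part of the primary residence.
None of the exceptions is available; § 43 applies in full.

Yes — Marcus must file Form RP-8.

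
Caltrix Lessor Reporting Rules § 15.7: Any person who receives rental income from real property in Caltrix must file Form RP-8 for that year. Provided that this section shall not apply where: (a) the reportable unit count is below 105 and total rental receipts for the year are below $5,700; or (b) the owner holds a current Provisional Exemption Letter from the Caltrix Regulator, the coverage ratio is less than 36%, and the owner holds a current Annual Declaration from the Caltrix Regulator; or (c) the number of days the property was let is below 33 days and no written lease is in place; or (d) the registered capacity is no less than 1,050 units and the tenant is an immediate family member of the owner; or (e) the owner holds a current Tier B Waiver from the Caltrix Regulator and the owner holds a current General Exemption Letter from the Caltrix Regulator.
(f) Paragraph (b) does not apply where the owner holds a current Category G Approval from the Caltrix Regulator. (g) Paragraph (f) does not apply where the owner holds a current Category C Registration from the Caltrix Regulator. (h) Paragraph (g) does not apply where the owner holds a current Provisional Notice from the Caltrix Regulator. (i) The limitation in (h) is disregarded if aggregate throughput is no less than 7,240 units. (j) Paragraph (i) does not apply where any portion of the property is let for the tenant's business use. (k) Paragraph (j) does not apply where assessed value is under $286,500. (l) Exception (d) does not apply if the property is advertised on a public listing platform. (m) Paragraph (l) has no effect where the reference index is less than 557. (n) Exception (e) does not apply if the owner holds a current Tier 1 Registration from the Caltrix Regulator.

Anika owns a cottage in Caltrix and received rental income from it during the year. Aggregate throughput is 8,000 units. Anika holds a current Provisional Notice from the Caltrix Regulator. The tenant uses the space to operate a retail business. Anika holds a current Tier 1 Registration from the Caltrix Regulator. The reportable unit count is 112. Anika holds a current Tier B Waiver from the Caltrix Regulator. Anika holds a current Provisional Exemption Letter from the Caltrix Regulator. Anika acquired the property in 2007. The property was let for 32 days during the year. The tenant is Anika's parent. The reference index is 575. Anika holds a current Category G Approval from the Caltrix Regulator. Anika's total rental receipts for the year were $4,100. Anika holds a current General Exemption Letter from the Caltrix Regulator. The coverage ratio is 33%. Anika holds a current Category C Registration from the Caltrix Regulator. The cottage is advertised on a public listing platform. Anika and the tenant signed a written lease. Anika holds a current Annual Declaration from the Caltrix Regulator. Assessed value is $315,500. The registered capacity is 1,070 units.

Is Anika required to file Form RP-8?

Yes — Anika must file Form RP-8.

Exception (a) does not apply: the reportable unit count is 112, not below 105.
All of (b)'s requirements are met (a current Provisional Exemption Letter is held; the coverage ratio is 33%, less than the 36% limit; a current Annual Declaration is held). But applying paragraphs (f)–(k): (f) operates — a current Category G Approval is held. (g) is triggered (a current Category C Registration is held), but is itself disapplied by (h): (h) operates against (g): a current Provisional Notice is held. (i) is engaged (aggregate throughput is 8,000 units, meeting the 7,240 units threshold), but is displaced by (j): (j) operates against (i): the space is let for business use. (k) is inapplicable (assessed value is $315,500, not under $286,500), so (j) stands. Exception (b) does not apply.
Exception (c) does not apply: a written lease is in place.
All of (d)'s requirements are met (the registered capacity is 1,070 units, meeting the 1,050 units threshold; the tenant is an immediate family member). But applying paragraphs (l)–(m): (l) operates against (d): the property is publicly advertised. (m) is not triggered (the reference index is 575, not less than 557), so (l) stands. (d) is therefore removed.
All of (e)'s requirements are met (a current Tier B Waiver is held; a current General Exemption Letter is held). Turning to paragraph (n): (n) operates against (e): a current Tier 1 Registration is held. (e) is therefore removed.
No exception is made out. Anika falls within the general rule.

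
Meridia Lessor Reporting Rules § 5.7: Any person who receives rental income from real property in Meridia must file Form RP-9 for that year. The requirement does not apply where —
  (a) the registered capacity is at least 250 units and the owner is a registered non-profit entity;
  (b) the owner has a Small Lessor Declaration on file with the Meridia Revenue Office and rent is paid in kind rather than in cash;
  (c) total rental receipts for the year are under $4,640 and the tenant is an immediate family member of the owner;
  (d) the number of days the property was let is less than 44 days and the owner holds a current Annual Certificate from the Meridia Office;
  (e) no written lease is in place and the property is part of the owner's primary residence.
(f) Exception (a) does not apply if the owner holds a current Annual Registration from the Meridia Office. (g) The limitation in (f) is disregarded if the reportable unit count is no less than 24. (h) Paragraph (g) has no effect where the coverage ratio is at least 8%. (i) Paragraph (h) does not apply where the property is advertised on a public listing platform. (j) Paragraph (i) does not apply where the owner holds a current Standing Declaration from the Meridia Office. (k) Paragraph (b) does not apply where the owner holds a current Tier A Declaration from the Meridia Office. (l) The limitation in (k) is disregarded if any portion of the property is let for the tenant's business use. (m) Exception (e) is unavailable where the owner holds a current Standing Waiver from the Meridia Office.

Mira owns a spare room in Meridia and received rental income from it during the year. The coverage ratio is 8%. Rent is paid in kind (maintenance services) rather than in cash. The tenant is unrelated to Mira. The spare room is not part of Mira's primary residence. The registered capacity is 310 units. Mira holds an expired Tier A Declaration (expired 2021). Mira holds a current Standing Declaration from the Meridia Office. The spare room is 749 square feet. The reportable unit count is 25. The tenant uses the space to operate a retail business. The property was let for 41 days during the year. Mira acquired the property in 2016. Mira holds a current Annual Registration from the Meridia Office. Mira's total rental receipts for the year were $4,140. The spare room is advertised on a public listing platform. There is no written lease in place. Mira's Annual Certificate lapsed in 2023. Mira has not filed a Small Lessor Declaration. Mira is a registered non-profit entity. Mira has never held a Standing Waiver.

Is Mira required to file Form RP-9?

Exception (a): the registered capacity is 310 units, meeting the 250 units threshold; Mira is a registered non-profit — every condition holds. But: (f) applies — a current Annual Registration is held. (g) operates (the reportable unit count is 25, meeting the 24 threshold), but is set aside by (h): (h) operates against (g): the coverage ratio is 8%, meeting the 8% threshold. (i) would limit (h) — the property is publicly advertised — but (j) sets (i) aside: (j) operates against (i): a current Standing Declaration is held. Exception (a) does not apply.
Exception (b) requires that the owner has a Small Lessor Declaration on file with the Meridia Revenue Office; but no Small Lessor Declaration is on file, so (b) is unavailable.
Exception (c) requires that the tenant is an immediate family member of the owner; but the tenant is unrelated to the owner, so (c) is unavailable.
Exception (d) does not apply: no current Annual Certificate is held.
Exception (e) requires that the property is part of the owner's primary residence; but the spare room is not part of the primary residence, so (e) is unavailable.
No exception applies. The general rule governs.

Yes — Mira must file Form RP-9.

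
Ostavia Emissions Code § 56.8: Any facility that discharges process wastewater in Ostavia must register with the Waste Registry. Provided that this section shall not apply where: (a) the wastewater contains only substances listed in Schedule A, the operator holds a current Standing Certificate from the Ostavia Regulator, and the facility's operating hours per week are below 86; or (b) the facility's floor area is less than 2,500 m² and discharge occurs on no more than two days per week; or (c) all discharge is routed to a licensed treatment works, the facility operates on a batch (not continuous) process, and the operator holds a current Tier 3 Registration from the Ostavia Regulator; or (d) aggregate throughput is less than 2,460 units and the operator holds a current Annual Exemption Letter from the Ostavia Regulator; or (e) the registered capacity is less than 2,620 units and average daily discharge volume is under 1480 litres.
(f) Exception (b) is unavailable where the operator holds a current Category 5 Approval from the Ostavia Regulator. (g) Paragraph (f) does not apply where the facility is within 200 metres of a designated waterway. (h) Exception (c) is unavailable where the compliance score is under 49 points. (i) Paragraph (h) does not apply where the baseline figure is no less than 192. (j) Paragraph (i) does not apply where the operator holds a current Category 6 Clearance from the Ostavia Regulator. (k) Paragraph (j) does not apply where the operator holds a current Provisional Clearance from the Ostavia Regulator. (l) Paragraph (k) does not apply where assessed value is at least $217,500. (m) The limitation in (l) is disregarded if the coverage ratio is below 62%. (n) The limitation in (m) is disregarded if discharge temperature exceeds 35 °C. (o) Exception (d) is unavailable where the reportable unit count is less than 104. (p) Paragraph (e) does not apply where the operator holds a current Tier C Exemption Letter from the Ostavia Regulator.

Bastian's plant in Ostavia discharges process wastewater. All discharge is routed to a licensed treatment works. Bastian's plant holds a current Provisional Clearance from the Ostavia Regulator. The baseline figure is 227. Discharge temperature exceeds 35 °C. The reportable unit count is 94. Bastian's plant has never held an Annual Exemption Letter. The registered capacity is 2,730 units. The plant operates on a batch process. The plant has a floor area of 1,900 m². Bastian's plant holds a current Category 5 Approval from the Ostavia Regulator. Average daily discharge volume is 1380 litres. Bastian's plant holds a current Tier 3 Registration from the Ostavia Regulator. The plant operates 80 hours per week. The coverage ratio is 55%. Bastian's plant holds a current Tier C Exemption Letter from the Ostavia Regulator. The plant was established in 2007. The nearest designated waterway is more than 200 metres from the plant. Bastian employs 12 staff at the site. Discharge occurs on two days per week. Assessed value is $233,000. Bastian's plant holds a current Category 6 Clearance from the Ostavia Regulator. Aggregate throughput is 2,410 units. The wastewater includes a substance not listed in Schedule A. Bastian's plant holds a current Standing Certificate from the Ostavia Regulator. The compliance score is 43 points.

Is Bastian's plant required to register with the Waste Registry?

Exception (a) requires that the wastewater contains only substances listed in Schedule A; but the wastewater includes a non-Schedule-A substance, so (a) is unavailable.
Exception (b)'s conditions are all satisfied: the facility's floor area is 1,900 m², less than the 2,500 m² limit; discharge occurs on no more than two days per week. However, paragraphs (f)–(g) must be considered: (f) operates — a current Category 5 Approval is held. (g), which would lift (f), is not engaged — the plant is more than 200 m from any designated waterway. (b) is therefore removed.
Exception (c)'s conditions are all satisfied: discharge is routed to a licensed treatment works; the facility operates on a batch process; a current Tier 3 Registration is held. But applying paragraphs (h)–(n): (h) operates against (c): the compliance score is 43 points, under the 49 points limit. (i) operates (the baseline figure is 227, meeting the 192 threshold), but is displaced by (j): (j) operates — a current Category 6 Clearance is held. (k) would limit (j) — a current Provisional Clearance is held — but (l) sets (k) aside: (l) applies — assessed value is $233,000, meeting the $217,500 threshold. (m) would limit (l) — the coverage ratio is 55%, below the 62% limit — but (n) sets (m) aside: (n) operates against (m): discharge temperature exceeds 35 °C. Exception (c) does not apply.
Exception (d) does not apply: there is no Annual Exemption Letter in force.
Exception (e) does not apply: the registered capacity is 2,730 units, not less than 2,620 units.
None of the exceptions is available; § 56.8 applies in full.

Yes — Bastian's plant must register with the Waste Registry.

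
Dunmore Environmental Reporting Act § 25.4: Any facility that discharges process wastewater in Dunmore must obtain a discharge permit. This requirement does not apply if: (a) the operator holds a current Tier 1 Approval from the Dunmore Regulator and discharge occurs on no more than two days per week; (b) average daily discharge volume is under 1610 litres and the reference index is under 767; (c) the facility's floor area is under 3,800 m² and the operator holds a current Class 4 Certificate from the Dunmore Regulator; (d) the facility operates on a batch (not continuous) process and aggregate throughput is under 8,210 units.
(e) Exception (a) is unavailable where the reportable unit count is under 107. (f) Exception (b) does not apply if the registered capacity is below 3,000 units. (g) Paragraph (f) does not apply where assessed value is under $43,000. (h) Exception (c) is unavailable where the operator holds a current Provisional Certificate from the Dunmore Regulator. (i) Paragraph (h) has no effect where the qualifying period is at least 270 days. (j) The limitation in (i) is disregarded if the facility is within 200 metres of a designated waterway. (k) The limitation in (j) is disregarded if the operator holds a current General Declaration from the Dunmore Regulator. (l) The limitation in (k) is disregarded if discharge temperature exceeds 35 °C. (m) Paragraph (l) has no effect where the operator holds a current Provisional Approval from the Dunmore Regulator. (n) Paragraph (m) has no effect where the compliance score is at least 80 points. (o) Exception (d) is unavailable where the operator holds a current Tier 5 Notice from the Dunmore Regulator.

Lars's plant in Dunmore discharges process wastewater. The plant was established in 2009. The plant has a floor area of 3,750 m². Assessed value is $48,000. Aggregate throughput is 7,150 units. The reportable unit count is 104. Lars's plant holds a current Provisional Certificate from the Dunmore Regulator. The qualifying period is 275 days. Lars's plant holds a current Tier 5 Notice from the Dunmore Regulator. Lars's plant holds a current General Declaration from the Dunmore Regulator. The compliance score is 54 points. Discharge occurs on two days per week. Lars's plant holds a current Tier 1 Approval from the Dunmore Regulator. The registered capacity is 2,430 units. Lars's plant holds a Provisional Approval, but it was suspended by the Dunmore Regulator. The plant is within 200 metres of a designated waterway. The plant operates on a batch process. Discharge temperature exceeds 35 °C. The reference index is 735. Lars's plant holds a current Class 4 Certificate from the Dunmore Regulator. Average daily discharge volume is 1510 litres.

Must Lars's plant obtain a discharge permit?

Exception (a)'s conditions are all satisfied: a current Tier 1 Approval is held; discharge occurs on no more than two days per week. However, paragraph (e) must be considered: (e) operates against (a): the reportable unit count is 104, under the 107 limit. Exception (a) does not apply.
Exception (b): average daily discharge volume is 1510 litres, under the 1610 litres limit; the reference index is 735, under the 767 limit — every condition holds. But: (f) operates against (b): the registered capacity is 2,430 units, below the 3,000 units limit. (g), which would lift (f), does not operate here — assessed value is $48,000, not under $43,000. Exception (b) does not apply.
All of (c)'s requirements are met (the facility's floor area is 3,750 m², under the 3,800 m² limit; a current Class 4 Certificate is held). Turning to paragraphs (h)–(n): (h) operates against (c): a current Provisional Certificate is held. (i) would limit (h) — the qualifying period is 275 days, meeting the 270 days threshold — but (j) sets (i) aside: (j) operates against (i): the plant is within 200 m of a designated waterway. (k) would limit (j) — a current General Declaration is held — but (l) sets (k) aside: (l) operates against (k): discharge temperature exceeds 35 °C. (m) does not operate here (no current Provisional Approval is held), so (l) stands. Exception (c) does not apply.
Exception (d): the facility operates on a batch process; aggregate throughput is 7,150 units, under the 8,210 units limit — every condition holds. But applying paragraph (o): (o) operates — a current Tier 5 Notice is held. (d) is therefore removed.
None of the exceptions is available; § 25.4 applies in full.

Yes — Lars's plant must obtain a discharge permit.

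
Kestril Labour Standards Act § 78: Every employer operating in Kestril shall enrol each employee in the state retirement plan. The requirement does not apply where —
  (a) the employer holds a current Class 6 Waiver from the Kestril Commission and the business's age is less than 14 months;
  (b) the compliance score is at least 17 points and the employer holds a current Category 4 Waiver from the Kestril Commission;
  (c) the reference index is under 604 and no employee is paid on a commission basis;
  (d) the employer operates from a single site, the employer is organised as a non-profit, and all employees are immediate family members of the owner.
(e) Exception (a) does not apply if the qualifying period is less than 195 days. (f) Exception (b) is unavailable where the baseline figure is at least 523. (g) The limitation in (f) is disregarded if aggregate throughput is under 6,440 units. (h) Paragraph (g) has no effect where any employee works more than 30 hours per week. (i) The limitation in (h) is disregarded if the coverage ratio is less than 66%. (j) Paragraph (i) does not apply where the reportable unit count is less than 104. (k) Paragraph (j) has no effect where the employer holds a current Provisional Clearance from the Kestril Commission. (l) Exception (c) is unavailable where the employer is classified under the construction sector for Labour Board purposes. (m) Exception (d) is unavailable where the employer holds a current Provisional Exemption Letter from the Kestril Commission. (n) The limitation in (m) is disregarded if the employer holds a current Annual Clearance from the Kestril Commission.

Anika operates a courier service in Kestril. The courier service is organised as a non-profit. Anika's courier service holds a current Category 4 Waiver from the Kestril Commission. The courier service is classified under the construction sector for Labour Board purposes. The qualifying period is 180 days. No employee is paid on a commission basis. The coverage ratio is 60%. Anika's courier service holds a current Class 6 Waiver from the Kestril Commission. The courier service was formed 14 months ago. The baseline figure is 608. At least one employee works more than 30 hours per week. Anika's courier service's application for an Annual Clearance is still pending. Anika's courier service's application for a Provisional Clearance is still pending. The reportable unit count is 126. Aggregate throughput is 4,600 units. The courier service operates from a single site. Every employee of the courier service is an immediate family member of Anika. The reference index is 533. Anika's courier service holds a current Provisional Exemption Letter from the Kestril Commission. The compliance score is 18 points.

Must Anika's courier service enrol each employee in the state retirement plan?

Exception (a) does not apply: the business's age is 14 months, not less than 14 months.
Exception (b)'s conditions are all satisfied: the compliance score is 18 points, meeting the 17 points threshold; a current Category 4 Waiver is held. Considering the limiting provisions: (f) is engaged (the baseline figure is 608, meeting the 523 threshold), but is overridden by (g): (g) operates against (f): aggregate throughput is 4,600 units, under the 6,440 units limit. (h) operates (at least one employee exceeds 30 hours/week), but yields to (i): (i) is engaged — the coverage ratio is 60%, less than the 66% limit. (j) does not operate here (the reportable unit count is 126, not less than 104), so (i) stands. (b) remains available.
Exception (c): the reference index is 533, under the 604 limit; no employee is paid on commission — every condition holds. But applying paragraph (l): (l) operates against (c): the courier service is classified under the construction sector. So (c) is unavailable.
Exception (d) is satisfied on its face — the employer operates from a single site; the employer is a non-profit; every employee is an immediate family member. But: (m) operates — a current Provisional Exemption Letter is held. (n), which would lift (m), does not operate here — no current Annual Clearance is held. (d) is therefore removed.

No — exception (b) applies; Anika's courier service is not required to enrol each employee in the state retirement plan.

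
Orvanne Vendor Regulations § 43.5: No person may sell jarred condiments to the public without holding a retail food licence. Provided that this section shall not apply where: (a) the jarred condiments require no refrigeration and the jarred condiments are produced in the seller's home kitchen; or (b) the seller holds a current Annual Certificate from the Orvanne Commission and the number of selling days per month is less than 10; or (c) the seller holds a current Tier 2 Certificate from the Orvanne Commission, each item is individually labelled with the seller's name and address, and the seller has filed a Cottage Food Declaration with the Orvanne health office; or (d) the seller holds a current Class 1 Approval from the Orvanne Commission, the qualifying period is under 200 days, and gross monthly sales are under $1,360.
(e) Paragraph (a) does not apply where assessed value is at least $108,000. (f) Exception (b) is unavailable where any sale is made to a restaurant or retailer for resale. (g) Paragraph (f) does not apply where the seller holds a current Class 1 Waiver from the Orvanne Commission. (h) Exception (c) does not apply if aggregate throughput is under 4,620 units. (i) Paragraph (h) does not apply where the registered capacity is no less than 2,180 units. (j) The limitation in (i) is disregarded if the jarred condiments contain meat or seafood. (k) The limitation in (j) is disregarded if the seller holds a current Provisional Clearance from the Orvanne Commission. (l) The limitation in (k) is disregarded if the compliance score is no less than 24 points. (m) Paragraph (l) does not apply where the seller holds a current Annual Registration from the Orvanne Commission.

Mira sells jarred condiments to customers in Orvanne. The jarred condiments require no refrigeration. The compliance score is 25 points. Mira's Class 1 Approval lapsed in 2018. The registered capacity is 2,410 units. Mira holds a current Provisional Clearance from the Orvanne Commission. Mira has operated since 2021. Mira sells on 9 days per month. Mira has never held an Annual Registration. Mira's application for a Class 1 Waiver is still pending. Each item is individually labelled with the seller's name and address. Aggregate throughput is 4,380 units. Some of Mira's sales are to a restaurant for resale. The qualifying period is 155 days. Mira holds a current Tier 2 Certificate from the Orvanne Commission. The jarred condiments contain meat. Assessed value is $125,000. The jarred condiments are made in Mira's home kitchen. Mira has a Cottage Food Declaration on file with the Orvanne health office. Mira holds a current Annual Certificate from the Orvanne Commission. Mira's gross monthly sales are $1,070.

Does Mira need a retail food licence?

Yes — Mira must hold a retail food licence.

Exception (a)'s conditions are all satisfied: the jarred condiments are shelf-stable; the jarred condiments are home-kitchen produced. But: (e) operates against (a): assessed value is $125,000, meeting the $108,000 threshold. (a) is therefore removed.
Exception (b)'s conditions are all satisfied: a current Annual Certificate is held; the number of selling days per month is 9, less than the 10 limit. However, paragraphs (f)–(g) must be considered: (f) operates against (b): some sales are to a restaurant for resale. (g) is inapplicable (there is no Class 1 Waiver in force), so (f) stands. So (b) is unavailable.
All of (c)'s requirements are met (a current Tier 2 Certificate is held; items are individually labelled; a Cottage Food Declaration is on file). However, paragraphs (h)–(m) must be considered: (h) applies — aggregate throughput is 4,380 units, under the 4,620 units limit. (i) would limit (h) — the registered capacity is 2,410 units, meeting the 2,180 units threshold — but (j) sets (i) aside: (j) applies — the jarred condiments contain meat. (k) applies (a current Provisional Clearance is held), but is itself disapplied by (l): (l) operates against (k): the compliance score is 25 points, meeting the 24 points threshold. (m) is not engaged (the Annual Registration is not current), so (l) stands. So (c) is unavailable.
Exception (d) fails — the Class 1 Approval is not current.
Every exception is unavailable, so the rule governs.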